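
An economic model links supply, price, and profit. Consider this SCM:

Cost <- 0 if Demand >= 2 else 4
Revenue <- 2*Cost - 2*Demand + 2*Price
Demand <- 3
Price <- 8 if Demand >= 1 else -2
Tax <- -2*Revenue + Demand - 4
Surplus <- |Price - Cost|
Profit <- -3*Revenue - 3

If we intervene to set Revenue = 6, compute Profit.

Under do(Revenue=6), the mechanism Revenue <- 2*Cost - 2*Demand + 2*Price is discarded; Revenue is fixed at 6.
Profit = -3*Revenue - 3  [with Revenue=6]  = -21

-21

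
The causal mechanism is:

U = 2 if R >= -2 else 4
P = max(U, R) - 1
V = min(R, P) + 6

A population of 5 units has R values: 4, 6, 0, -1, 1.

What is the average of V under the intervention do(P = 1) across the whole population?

Every unit gets P=1 under the intervention. V values become 7, 7, 6, 5, 7; E[V|do(P=1)] = 6.4.

6.4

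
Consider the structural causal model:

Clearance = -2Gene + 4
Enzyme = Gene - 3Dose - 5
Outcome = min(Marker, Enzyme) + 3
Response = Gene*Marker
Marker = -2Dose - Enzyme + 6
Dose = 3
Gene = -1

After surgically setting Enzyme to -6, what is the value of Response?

do(Enzyme=-6) replaces the equation Enzyme = Gene - 3Dose - 5 with the constant Enzyme = -6.
Marker = -2Dose - Enzyme + 6  [with Dose=3, Enzyme=-6]  = 6
Response = Gene*Marker  [with Gene=-1, Marker=6]  = -6

-6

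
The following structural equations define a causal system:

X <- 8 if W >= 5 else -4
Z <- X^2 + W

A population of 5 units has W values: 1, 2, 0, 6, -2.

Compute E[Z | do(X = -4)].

Every unit gets X=-4 under the intervention. Z values become 17, 18, 16, 22, 14; E[Z|do(X=-4)] = 17.4.

17.4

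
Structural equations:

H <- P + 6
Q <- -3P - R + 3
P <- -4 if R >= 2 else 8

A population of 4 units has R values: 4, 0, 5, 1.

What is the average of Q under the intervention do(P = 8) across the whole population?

Every unit gets P=8 under the intervention. Q values become -25, -21, -26, -22; E[Q|do(P=8)] = -23.5.

-23.5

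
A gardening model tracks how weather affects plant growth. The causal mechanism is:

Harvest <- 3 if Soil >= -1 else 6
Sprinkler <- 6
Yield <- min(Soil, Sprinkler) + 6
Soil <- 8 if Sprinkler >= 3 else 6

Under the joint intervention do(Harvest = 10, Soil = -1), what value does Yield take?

Setting Harvest = 10, Soil = -1 by intervention discards those variables' equations.
Yield = min(Soil, Sprinkler) + 6  [with Soil=-1, Sprinkler=6]  = 5

5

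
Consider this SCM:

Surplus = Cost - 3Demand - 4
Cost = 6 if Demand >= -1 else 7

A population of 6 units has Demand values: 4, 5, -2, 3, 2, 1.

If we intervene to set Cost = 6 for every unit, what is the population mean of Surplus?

Under do(Cost=6), Cost's equation is replaced by Cost=6 for every unit. Per-unit Surplus: -10, -13, 8, -7, -4, -1. Mean = -4.5.

-4.5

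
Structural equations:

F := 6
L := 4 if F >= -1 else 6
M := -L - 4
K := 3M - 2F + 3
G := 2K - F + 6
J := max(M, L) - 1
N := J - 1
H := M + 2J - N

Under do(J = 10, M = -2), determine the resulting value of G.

Under do(J = 10, M = -2), each intervened variable's structural equation is replaced by its fixed value.
K = 3M - 2F + 3  [with M=-2, F=6]  = -15
G = 2K - F + 6  [with K=-15, F=6]  = -30

-30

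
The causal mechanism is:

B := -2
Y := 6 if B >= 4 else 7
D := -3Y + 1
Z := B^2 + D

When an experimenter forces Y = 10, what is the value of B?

Under do(Y=10), the mechanism Y := 6 if B >= 4 else 7 is discarded; Y is fixed at 10.
B is not downstream of the intervention, so its value is determined by the original equations.

-2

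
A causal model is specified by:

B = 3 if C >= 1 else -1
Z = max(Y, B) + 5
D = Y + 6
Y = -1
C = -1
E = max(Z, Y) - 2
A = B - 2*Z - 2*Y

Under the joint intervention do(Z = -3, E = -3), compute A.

7

Setting Z = -3, E = -3 by intervention discards those variables' equations.
B = 3 if C >= 1 else -1  [with C=-1]  = -1
A = B - 2*Z - 2*Y  [with B=-1, Z=-3, Y=-1]  = 7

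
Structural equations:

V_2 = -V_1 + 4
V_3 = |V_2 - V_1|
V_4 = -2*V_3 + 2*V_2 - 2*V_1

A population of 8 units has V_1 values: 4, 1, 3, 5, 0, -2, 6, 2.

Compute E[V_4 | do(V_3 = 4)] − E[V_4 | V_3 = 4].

do(V_3=4) breaks V_3's dependence on V_1. With V_3=4 fixed, V_4 across the units is -16, -4, -12, -20, 0, 8, -24, -8, mean -9.5.
Observing V_3=4 restricts to units where V_3's equation naturally yields 4: V_1 ∈ {4, 0}. In that subpopulation V_4 = -16, 0, mean -8.
Difference = -9.5 − (-8) = -1.5.

-1.5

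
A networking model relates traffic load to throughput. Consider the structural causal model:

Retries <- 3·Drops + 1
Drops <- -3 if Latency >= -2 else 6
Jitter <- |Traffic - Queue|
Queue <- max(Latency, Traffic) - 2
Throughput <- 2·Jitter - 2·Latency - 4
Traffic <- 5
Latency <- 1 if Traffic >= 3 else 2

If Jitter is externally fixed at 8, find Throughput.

Intervening sets Jitter = 8 and removes its equation (Jitter <- |Traffic - Queue|).
Latency = 1 if Traffic >= 3 else 2  [with Traffic=5]  = 1
Throughput = 2·Jitter - 2·Latency - 4  [with Jitter=8, Latency=1]  = 10

10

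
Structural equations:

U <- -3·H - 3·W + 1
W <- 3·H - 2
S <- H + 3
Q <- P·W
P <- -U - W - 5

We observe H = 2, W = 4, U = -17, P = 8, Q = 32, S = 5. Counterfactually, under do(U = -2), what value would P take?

-7

The intervention breaks the incoming arrows to U: U <- -3·H - 3·W + 1 no longer applies, and U = -2.
W = 3·H - 2  [with H=2]  = 4
P = -U - W - 5  [with U=-2, W=4]  = -7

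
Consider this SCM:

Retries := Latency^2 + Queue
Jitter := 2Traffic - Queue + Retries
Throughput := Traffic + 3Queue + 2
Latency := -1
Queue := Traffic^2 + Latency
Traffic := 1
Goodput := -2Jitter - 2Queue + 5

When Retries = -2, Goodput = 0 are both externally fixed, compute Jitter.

0

Setting Retries = -2, Goodput = 0 by intervention discards those variables' equations.
Queue = Traffic^2 + Latency  [with Traffic=1, Latency=-1]  = 0
Jitter = 2Traffic - Queue + Retries  [with Traffic=1, Queue=0, Retries=-2]  = 0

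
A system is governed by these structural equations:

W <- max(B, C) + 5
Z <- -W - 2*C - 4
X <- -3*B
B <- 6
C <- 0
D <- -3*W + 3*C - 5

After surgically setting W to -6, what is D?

13

The intervention breaks the incoming arrows to W: W <- max(B, C) + 5 no longer applies, and W = -6.
D = -3*W + 3*C - 5  [with W=-6, C=0]  = 13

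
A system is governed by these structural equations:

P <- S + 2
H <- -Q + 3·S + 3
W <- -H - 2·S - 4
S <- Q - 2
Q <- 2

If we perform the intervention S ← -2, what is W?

do(S=-2) replaces the equation S <- Q - 2 with the constant S = -2.
H = -Q + 3·S + 3  [with Q=2, S=-2]  = -5
W = -H - 2·S - 4  [with H=-5, S=-2]  = 5

5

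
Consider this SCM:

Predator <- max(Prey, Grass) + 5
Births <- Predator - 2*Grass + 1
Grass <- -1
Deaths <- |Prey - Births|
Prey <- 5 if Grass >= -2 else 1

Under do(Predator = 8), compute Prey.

5

Under do(Predator=8), the mechanism Predator <- max(Prey, Grass) + 5 is discarded; Predator is fixed at 8.
Since Prey is not a descendant of the intervened variable, it is unaffected.
Prey = 5 if Grass >= -2 else 1  [with Grass=-1]  = 5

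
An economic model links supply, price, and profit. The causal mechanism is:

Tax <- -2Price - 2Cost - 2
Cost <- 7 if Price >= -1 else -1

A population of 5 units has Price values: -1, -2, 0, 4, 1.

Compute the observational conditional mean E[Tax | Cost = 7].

E[Tax|Cost=7] averages over only the 4 units with Cost=7 (Price = -1, 0, 4, 1): Tax = -14, -16, -24, -18, mean -18.

-18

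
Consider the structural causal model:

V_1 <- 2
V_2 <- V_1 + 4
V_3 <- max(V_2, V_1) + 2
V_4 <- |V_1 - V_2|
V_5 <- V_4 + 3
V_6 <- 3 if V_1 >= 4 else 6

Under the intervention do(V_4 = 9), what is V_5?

Intervening sets V_4 = 9 and removes its equation (V_4 <- |V_1 - V_2|).
V_5 = V_4 + 3  [with V_4=9]  = 12

12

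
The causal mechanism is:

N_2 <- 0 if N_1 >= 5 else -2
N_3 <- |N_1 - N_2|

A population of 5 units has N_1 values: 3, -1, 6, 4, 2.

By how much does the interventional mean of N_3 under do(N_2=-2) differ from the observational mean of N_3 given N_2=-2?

0.8

do(N_2=-2) breaks N_2's dependence on N_1. With N_2=-2 fixed, N_3 across the units is 5, 1, 8, 6, 4, mean 4.8.
E[N_3|N_2=-2] averages over only the 4 units with N_2=-2 (N_1 = 3, -1, 4, 2): N_3 = 5, 1, 6, 4, mean 4.
Difference = 4.8 − 4 = 0.8.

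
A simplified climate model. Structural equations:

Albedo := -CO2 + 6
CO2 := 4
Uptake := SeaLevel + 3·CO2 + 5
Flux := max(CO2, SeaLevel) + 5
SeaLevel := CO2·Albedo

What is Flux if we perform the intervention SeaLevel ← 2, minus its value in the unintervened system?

The intervention breaks the incoming arrows to SeaLevel: SeaLevel := CO2·Albedo no longer applies, and SeaLevel = 2.
Flux = max(CO2, SeaLevel) + 5  [with CO2=4, SeaLevel=2]  = 9
Without intervention: Albedo = -CO2 + 6  [with CO2=4]  = 2; SeaLevel = CO2·Albedo  [with CO2=4, Albedo=2]  = 8; Flux = max(CO2, SeaLevel) + 5  [with CO2=4, SeaLevel=8]  = 13.
Change = 9 − 13 = -4.

-4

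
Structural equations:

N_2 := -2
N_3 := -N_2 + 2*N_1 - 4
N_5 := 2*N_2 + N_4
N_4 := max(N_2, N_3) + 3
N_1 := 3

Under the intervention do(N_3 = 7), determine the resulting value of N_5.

6

do(N_3=7) replaces the equation N_3 := -N_2 + 2*N_1 - 4 with the constant N_3 = 7.
N_4 = max(N_2, N_3) + 3  [with N_2=-2, N_3=7]  = 10
N_5 = 2*N_2 + N_4  [with N_2=-2, N_4=10]  = 6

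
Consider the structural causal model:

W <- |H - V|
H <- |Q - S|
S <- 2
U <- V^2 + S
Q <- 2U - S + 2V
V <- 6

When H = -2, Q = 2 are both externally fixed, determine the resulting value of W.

8

Setting H = -2, Q = 2 by intervention discards those variables' equations.
W = |H - V|  [with H=-2, V=6]  = 8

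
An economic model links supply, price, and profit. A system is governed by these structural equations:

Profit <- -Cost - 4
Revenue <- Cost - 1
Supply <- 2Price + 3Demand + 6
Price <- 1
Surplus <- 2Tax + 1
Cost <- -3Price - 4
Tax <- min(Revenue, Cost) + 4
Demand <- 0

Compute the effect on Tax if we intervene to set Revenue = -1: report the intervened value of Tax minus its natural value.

1

The intervention breaks the incoming arrows to Revenue: Revenue <- Cost - 1 no longer applies, and Revenue = -1.
Cost = -3Price - 4  [with Price=1]  = -7
Tax = min(Revenue, Cost) + 4  [with Revenue=-1, Cost=-7]  = -3
Without intervention: Cost = -3Price - 4  [with Price=1]  = -7; Revenue = Cost - 1  [with Cost=-7]  = -8; Tax = min(Revenue, Cost) + 4  [with Revenue=-8, Cost=-7]  = -4.
Change = -3 − (-4) = 1.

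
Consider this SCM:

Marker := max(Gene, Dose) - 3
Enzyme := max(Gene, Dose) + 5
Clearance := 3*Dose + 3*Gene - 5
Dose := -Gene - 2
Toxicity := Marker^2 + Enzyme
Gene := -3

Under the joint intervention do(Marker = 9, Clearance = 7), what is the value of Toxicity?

87

Setting Marker = 9, Clearance = 7 by intervention discards those variables' equations.
Dose = -Gene - 2  [with Gene=-3]  = 1
Enzyme = max(Gene, Dose) + 5  [with Gene=-3, Dose=1]  = 6
Toxicity = Marker^2 + Enzyme  [with Marker=9, Enzyme=6]  = 87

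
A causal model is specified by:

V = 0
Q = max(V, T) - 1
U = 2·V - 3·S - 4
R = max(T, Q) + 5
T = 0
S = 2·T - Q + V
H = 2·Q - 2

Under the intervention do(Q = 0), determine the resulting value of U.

The intervention breaks the incoming arrows to Q: Q = max(V, T) - 1 no longer applies, and Q = 0.
S = 2·T - Q + V  [with T=0, Q=0, V=0]  = 0
U = 2·V - 3·S - 4  [with V=0, S=0]  = -4

-4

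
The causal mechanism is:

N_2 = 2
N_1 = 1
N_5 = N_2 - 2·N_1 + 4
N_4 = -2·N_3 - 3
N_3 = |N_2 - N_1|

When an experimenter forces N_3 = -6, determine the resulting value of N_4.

9

The intervention breaks the incoming arrows to N_3: N_3 = |N_2 - N_1| no longer applies, and N_3 = -6.
N_4 = -2·N_3 - 3  [with N_3=-6]  = 9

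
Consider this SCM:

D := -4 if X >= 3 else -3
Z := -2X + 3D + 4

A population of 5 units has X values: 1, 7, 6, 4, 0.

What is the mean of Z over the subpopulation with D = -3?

E[Z|D=-3] averages over only the 2 units with D=-3 (X = 1, 0): Z = -7, -5, mean -6.

-6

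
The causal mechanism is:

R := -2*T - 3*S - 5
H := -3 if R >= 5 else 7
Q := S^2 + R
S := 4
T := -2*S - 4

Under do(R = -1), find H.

7

The intervention breaks the incoming arrows to R: R := -2*T - 3*S - 5 no longer applies, and R = -1.
H = -3 if R >= 5 else 7  [with R=-1]  = 7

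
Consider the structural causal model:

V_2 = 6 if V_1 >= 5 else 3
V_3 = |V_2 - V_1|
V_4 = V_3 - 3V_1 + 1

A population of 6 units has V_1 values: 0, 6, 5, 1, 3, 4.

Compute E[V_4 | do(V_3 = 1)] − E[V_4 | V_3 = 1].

do(V_3=1) breaks V_3's dependence on V_1. With V_3=1 fixed, V_4 across the units is 2, -16, -13, -1, -7, -10, mean -7.5.
Conditioning on V_3=1 selects the 2 unit(s) with V_1 ∈ {5, 4}. Their V_4 values: -13, -10. Mean = -11.5.
Difference = -7.5 − (-11.5) = 4.

4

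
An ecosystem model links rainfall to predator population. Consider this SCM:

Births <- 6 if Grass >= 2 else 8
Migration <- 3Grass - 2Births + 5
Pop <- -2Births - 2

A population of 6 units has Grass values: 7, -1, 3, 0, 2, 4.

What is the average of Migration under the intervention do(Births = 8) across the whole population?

-3.5

Under do(Births=8), Births's equation is replaced by Births=8 for every unit. Per-unit Migration: 10, -14, -2, -11, -5, 1. Mean = -3.5.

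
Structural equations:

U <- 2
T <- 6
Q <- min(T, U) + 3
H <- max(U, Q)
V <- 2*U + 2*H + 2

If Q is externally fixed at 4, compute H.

4

The intervention breaks the incoming arrows to Q: Q <- min(T, U) + 3 no longer applies, and Q = 4.
H = max(U, Q)  [with U=2, Q=4]  = 4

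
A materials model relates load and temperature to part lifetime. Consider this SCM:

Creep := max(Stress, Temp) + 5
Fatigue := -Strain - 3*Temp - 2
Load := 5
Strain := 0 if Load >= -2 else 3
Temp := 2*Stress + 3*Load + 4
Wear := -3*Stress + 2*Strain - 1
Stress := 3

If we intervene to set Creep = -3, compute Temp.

The intervention breaks the incoming arrows to Creep: Creep := max(Stress, Temp) + 5 no longer applies, and Creep = -3.
Since Temp is not a descendant of the intervened variable, it is unaffected.
Temp = 2*Stress + 3*Load + 4  [with Stress=3, Load=5]  = 25

25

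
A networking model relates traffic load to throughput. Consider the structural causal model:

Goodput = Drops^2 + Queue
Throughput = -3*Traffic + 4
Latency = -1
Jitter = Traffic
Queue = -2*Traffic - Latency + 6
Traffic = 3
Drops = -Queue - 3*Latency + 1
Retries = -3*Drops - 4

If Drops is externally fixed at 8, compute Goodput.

do(Drops=8) replaces the equation Drops = -Queue - 3*Latency + 1 with the constant Drops = 8.
Queue = -2*Traffic - Latency + 6  [with Traffic=3, Latency=-1]  = 1
Goodput = Drops^2 + Queue  [with Drops=8, Queue=1]  = 65

65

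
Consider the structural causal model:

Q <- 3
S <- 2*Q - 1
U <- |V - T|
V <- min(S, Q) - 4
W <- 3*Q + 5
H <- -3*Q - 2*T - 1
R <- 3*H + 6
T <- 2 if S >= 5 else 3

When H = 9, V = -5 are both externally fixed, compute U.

7

Setting H = 9, V = -5 by intervention discards those variables' equations.
S = 2*Q - 1  [with Q=3]  = 5
T = 2 if S >= 5 else 3  [with S=5]  = 2
U = |V - T|  [with V=-5, T=2]  = 7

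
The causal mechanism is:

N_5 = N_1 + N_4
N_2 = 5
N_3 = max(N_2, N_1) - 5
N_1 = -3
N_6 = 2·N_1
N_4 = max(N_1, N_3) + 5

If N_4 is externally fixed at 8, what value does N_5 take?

5

Intervening sets N_4 = 8 and removes its equation (N_4 = max(N_1, N_3) + 5).
N_5 = N_1 + N_4  [with N_1=-3, N_4=8]  = 5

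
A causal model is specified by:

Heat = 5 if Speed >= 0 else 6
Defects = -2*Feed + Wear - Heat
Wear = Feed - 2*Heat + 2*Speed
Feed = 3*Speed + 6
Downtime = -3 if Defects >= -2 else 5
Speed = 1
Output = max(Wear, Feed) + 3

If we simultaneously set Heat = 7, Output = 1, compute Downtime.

5

Under do(Heat = 7, Output = 1), each intervened variable's structural equation is replaced by its fixed value.
Feed = 3*Speed + 6  [with Speed=1]  = 9
Wear = Feed - 2*Heat + 2*Speed  [with Feed=9, Heat=7, Speed=1]  = -3
Defects = -2*Feed + Wear - Heat  [with Feed=9, Wear=-3, Heat=7]  = -28
Downtime = -3 if Defects >= -2 else 5  [with Defects=-28]  = 5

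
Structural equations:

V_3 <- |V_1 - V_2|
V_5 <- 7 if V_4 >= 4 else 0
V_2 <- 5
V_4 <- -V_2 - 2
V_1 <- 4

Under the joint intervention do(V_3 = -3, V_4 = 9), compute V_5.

Setting V_3 = -3, V_4 = 9 by intervention discards those variables' equations.
V_5 = 7 if V_4 >= 4 else 0  [with V_4=9]  = 7

7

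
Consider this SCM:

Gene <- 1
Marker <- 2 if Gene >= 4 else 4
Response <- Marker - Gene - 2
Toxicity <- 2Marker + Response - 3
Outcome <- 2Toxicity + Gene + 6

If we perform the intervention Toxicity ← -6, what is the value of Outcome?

Intervening sets Toxicity = -6 and removes its equation (Toxicity <- 2Marker + Response - 3).
Outcome = 2Toxicity + Gene + 6  [with Toxicity=-6, Gene=1]  = -5

-5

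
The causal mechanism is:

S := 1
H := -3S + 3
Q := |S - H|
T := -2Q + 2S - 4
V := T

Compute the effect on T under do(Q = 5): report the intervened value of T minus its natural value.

The intervention breaks the incoming arrows to Q: Q := |S - H| no longer applies, and Q = 5.
T = -2Q + 2S - 4  [with Q=5, S=1]  = -12
Without intervention: H = -3S + 3  [with S=1]  = 0; Q = |S - H|  [with S=1, H=0]  = 1; T = -2Q + 2S - 4  [with Q=1, S=1]  = -4.
Change = -12 − (-4) = -8.

-8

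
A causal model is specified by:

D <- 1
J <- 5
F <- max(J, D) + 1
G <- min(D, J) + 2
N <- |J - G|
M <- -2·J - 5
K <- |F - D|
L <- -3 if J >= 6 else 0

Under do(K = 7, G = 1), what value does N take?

4

Under do(K = 7, G = 1), each intervened variable's structural equation is replaced by its fixed value.
N = |J - G|  [with J=5, G=1]  = 4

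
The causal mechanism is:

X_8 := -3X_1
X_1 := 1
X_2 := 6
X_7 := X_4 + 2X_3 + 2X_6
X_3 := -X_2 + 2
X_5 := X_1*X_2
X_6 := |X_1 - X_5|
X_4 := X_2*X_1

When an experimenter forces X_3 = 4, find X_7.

The intervention breaks the incoming arrows to X_3: X_3 := -X_2 + 2 no longer applies, and X_3 = 4.
X_4 = X_2*X_1  [with X_2=6, X_1=1]  = 6
X_5 = X_1*X_2  [with X_1=1, X_2=6]  = 6
X_6 = |X_1 - X_5|  [with X_1=1, X_5=6]  = 5
X_7 = X_4 + 2X_3 + 2X_6  [with X_4=6, X_3=4, X_6=5]  = 24

24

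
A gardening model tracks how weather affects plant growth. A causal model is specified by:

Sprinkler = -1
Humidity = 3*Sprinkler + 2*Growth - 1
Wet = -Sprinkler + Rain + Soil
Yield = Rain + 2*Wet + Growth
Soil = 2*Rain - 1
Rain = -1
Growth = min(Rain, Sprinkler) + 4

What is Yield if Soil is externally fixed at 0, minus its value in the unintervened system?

6

The intervention breaks the incoming arrows to Soil: Soil = 2*Rain - 1 no longer applies, and Soil = 0.
Wet = -Sprinkler + Rain + Soil  [with Sprinkler=-1, Rain=-1, Soil=0]  = 0
Growth = min(Rain, Sprinkler) + 4  [with Rain=-1, Sprinkler=-1]  = 3
Yield = Rain + 2*Wet + Growth  [with Rain=-1, Wet=0, Growth=3]  = 2
Without intervention: Soil = 2*Rain - 1  [with Rain=-1]  = -3; Wet = -Sprinkler + Rain + Soil  [with Sprinkler=-1, Rain=-1, Soil=-3]  = -3; Growth = min(Rain, Sprinkler) + 4  [with Rain=-1, Sprinkler=-1]  = 3; Yield = Rain + 2*Wet + Growth  [with Rain=-1, Wet=-3, Growth=3]  = -4.
Change = 2 − (-4) = 6.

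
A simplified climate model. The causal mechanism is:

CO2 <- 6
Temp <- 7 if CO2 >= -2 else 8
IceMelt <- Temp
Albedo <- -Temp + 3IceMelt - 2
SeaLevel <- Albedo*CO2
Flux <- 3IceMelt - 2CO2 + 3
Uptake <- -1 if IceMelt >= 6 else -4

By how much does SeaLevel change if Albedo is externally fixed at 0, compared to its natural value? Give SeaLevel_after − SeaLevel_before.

Intervening sets Albedo = 0 and removes its equation (Albedo <- -Temp + 3IceMelt - 2).
SeaLevel = Albedo*CO2  [with Albedo=0, CO2=6]  = 0
Without intervention: Temp = 7 if CO2 >= -2 else 8  [with CO2=6]  = 7; IceMelt = Temp  [with Temp=7]  = 7; Albedo = -Temp + 3IceMelt - 2  [with Temp=7, IceMelt=7]  = 12; SeaLevel = Albedo*CO2  [with Albedo=12, CO2=6]  = 72.
Change = 0 − 72 = -72.

-72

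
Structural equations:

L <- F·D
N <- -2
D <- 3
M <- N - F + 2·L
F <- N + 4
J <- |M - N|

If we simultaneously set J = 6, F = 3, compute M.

13

Under do(J = 6, F = 3), each intervened variable's structural equation is replaced by its fixed value.
L = F·D  [with F=3, D=3]  = 9
M = N - F + 2·L  [with N=-2, F=3, L=9]  = 13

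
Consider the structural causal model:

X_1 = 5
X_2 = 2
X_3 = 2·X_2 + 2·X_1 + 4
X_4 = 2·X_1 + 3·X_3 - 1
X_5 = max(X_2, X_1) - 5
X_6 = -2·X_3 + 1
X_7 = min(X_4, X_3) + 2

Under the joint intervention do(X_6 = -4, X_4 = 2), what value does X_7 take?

4

Under do(X_6 = -4, X_4 = 2), each intervened variable's structural equation is replaced by its fixed value.
X_3 = 2·X_2 + 2·X_1 + 4  [with X_2=2, X_1=5]  = 18
X_7 = min(X_4, X_3) + 2  [with X_4=2, X_3=18]  = 4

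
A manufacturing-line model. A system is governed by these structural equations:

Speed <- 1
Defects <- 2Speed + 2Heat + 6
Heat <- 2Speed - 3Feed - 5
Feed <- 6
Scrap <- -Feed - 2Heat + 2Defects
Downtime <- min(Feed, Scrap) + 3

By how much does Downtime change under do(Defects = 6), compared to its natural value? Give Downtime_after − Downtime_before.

38

Under do(Defects=6), the mechanism Defects <- 2Speed + 2Heat + 6 is discarded; Defects is fixed at 6.
Heat = 2Speed - 3Feed - 5  [with Speed=1, Feed=6]  = -21
Scrap = -Feed - 2Heat + 2Defects  [with Feed=6, Heat=-21, Defects=6]  = 48
Downtime = min(Feed, Scrap) + 3  [with Feed=6, Scrap=48]  = 9
Without intervention: Heat = 2Speed - 3Feed - 5  [with Speed=1, Feed=6]  = -21; Defects = 2Speed + 2Heat + 6  [with Speed=1, Heat=-21]  = -34; Scrap = -Feed - 2Heat + 2Defects  [with Feed=6, Heat=-21, Defects=-34]  = -32; Downtime = min(Feed, Scrap) + 3  [with Feed=6, Scrap=-32]  = -29.
Change = 9 − (-29) = 38.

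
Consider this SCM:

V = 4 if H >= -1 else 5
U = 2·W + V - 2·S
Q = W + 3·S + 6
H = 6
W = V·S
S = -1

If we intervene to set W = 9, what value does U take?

24

Intervening sets W = 9 and removes its equation (W = V·S).
V = 4 if H >= -1 else 5  [with H=6]  = 4
U = 2·W + V - 2·S  [with W=9, V=4, S=-1]  = 24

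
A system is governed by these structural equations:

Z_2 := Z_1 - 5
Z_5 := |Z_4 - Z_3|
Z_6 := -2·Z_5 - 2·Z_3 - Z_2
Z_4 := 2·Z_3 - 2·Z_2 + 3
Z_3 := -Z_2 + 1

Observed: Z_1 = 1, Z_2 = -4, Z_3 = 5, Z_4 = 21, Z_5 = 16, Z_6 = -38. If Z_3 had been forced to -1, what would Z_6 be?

The intervention breaks the incoming arrows to Z_3: Z_3 := -Z_2 + 1 no longer applies, and Z_3 = -1.
Z_2 = Z_1 - 5  [with Z_1=1]  = -4
Z_4 = 2·Z_3 - 2·Z_2 + 3  [with Z_3=-1, Z_2=-4]  = 9
Z_5 = |Z_4 - Z_3|  [with Z_4=9, Z_3=-1]  = 10
Z_6 = -2·Z_5 - 2·Z_3 - Z_2  [with Z_5=10, Z_3=-1, Z_2=-4]  = -14

-14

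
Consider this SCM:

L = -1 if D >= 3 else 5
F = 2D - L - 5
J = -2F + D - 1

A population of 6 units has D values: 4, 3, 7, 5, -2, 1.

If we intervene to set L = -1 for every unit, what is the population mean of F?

Every unit gets L=-1 under the intervention. F values become 4, 2, 10, 6, -8, -2; E[F|do(L=-1)] = 2.

2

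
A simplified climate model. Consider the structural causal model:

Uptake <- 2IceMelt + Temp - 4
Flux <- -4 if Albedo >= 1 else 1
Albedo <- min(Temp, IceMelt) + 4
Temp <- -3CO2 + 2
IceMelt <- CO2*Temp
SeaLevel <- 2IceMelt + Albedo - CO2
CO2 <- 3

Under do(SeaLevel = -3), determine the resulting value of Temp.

-7

Under do(SeaLevel=-3), the mechanism SeaLevel <- 2IceMelt + Albedo - CO2 is discarded; SeaLevel is fixed at -3.
No directed path runs from SeaLevel to Temp, so Temp keeps its natural value.
Temp = -3CO2 + 2  [with CO2=3]  = -7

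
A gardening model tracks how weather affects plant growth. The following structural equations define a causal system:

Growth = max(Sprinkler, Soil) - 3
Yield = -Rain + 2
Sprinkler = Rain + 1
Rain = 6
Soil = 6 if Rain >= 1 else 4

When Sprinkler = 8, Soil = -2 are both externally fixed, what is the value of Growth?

5

Setting Sprinkler = 8, Soil = -2 by intervention discards those variables' equations.
Growth = max(Sprinkler, Soil) - 3  [with Sprinkler=8, Soil=-2]  = 5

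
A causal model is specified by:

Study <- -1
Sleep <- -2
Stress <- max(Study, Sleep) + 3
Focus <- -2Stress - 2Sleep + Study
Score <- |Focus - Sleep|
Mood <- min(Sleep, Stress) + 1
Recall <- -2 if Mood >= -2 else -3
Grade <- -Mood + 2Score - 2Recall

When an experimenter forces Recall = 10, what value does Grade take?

-17

do(Recall=10) replaces the equation Recall <- -2 if Mood >= -2 else -3 with the constant Recall = 10.
Stress = max(Study, Sleep) + 3  [with Study=-1, Sleep=-2]  = 2
Focus = -2Stress - 2Sleep + Study  [with Stress=2, Sleep=-2, Study=-1]  = -1
Score = |Focus - Sleep|  [with Focus=-1, Sleep=-2]  = 1
Mood = min(Sleep, Stress) + 1  [with Sleep=-2, Stress=2]  = -1
Grade = -Mood + 2Score - 2Recall  [with Mood=-1, Score=1, Recall=10]  = -17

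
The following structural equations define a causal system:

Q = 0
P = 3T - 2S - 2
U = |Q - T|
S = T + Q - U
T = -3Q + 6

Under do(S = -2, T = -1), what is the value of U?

Setting S = -2, T = -1 by intervention discards those variables' equations.
U = |Q - T|  [with Q=0, T=-1]  = 1

1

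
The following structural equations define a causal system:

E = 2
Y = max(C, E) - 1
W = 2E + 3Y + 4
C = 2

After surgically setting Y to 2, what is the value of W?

14

The intervention breaks the incoming arrows to Y: Y = max(C, E) - 1 no longer applies, and Y = 2.
W = 2E + 3Y + 4  [with E=2, Y=2]  = 14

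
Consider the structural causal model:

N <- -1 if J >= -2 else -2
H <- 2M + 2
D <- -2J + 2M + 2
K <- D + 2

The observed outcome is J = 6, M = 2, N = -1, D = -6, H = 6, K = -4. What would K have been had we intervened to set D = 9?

Under do(D=9), the mechanism D <- -2J + 2M + 2 is discarded; D is fixed at 9.
K = D + 2  [with D=9]  = 11

11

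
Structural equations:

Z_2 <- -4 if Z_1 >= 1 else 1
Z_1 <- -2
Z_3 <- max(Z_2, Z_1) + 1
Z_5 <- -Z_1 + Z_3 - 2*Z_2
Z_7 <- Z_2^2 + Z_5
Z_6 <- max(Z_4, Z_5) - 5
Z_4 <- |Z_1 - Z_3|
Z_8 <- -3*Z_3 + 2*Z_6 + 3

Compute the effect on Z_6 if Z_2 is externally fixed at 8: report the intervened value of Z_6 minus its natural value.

Under do(Z_2=8), the mechanism Z_2 <- -4 if Z_1 >= 1 else 1 is discarded; Z_2 is fixed at 8.
Z_3 = max(Z_2, Z_1) + 1  [with Z_2=8, Z_1=-2]  = 9
Z_4 = |Z_1 - Z_3|  [with Z_1=-2, Z_3=9]  = 11
Z_5 = -Z_1 + Z_3 - 2*Z_2  [with Z_1=-2, Z_3=9, Z_2=8]  = -5
Z_6 = max(Z_4, Z_5) - 5  [with Z_4=11, Z_5=-5]  = 6
Without intervention: Z_2 = -4 if Z_1 >= 1 else 1  [with Z_1=-2]  = 1; Z_3 = max(Z_2, Z_1) + 1  [with Z_2=1, Z_1=-2]  = 2; Z_4 = |Z_1 - Z_3|  [with Z_1=-2, Z_3=2]  = 4; Z_5 = -Z_1 + Z_3 - 2*Z_2  [with Z_1=-2, Z_3=2, Z_2=1]  = 2; Z_6 = max(Z_4, Z_5) - 5  [with Z_4=4, Z_5=2]  = -1.
Change = 6 − (-1) = 7.

7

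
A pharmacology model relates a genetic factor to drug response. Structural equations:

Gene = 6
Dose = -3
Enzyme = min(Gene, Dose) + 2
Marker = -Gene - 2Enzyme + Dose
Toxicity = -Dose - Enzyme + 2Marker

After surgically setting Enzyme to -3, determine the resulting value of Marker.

The intervention breaks the incoming arrows to Enzyme: Enzyme = min(Gene, Dose) + 2 no longer applies, and Enzyme = -3.
Marker = -Gene - 2Enzyme + Dose  [with Gene=6, Enzyme=-3, Dose=-3]  = -3

-3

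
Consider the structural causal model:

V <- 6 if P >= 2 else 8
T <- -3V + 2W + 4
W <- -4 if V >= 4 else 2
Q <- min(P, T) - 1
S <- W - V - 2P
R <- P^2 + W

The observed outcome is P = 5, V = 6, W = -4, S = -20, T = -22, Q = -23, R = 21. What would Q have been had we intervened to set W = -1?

-17

The intervention breaks the incoming arrows to W: W <- -4 if V >= 4 else 2 no longer applies, and W = -1.
V = 6 if P >= 2 else 8  [with P=5]  = 6
T = -3V + 2W + 4  [with V=6, W=-1]  = -16
Q = min(P, T) - 1  [with P=5, T=-16]  = -17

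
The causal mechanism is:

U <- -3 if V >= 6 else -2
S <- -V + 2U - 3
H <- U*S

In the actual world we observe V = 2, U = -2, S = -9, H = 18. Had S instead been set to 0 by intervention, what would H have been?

0

The intervention breaks the incoming arrows to S: S <- -V + 2U - 3 no longer applies, and S = 0.
U = -3 if V >= 6 else -2  [with V=2]  = -2
H = U*S  [with U=-2, S=0]  = 0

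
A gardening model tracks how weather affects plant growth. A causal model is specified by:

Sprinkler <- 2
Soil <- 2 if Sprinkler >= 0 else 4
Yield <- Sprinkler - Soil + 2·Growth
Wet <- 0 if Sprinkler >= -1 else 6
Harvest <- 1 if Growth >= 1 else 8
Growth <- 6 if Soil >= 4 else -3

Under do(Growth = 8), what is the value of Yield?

16

Intervening sets Growth = 8 and removes its equation (Growth <- 6 if Soil >= 4 else -3).
Soil = 2 if Sprinkler >= 0 else 4  [with Sprinkler=2]  = 2
Yield = Sprinkler - Soil + 2·Growth  [with Sprinkler=2, Soil=2, Growth=8]  = 16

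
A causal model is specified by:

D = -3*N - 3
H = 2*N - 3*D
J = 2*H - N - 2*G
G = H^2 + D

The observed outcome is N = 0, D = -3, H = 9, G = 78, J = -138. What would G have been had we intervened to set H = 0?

The intervention breaks the incoming arrows to H: H = 2*N - 3*D no longer applies, and H = 0.
D = -3*N - 3  [with N=0]  = -3
G = H^2 + D  [with H=0, D=-3]  = -3

-3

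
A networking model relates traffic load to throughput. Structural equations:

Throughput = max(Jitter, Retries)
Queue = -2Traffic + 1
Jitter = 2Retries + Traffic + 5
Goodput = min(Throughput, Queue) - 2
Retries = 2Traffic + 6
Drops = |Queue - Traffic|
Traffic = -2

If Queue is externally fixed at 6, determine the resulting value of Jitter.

7

do(Queue=6) replaces the equation Queue = -2Traffic + 1 with the constant Queue = 6.
Since Jitter is not a descendant of the intervened variable, it is unaffected.
Retries = 2Traffic + 6  [with Traffic=-2]  = 2
Jitter = 2Retries + Traffic + 5  [with Retries=2, Traffic=-2]  = 7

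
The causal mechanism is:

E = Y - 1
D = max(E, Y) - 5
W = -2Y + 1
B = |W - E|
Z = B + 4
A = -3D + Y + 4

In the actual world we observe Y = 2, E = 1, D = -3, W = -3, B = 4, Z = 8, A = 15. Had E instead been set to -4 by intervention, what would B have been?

do(E=-4) replaces the equation E = Y - 1 with the constant E = -4.
W = -2Y + 1  [with Y=2]  = -3
B = |W - E|  [with W=-3, E=-4]  = 1

1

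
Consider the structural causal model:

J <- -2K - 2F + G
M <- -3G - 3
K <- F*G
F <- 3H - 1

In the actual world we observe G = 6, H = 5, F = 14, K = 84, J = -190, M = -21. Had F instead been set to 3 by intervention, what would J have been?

do(F=3) replaces the equation F <- 3H - 1 with the constant F = 3.
K = F*G  [with F=3, G=6]  = 18
J = -2K - 2F + G  [with K=18, F=3, G=6]  = -36

-36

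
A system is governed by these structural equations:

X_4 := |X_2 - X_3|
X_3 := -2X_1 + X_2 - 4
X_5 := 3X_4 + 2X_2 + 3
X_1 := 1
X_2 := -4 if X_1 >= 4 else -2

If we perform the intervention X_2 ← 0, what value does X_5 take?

do(X_2=0) replaces the equation X_2 := -4 if X_1 >= 4 else -2 with the constant X_2 = 0.
X_3 = -2X_1 + X_2 - 4  [with X_1=1, X_2=0]  = -6
X_4 = |X_2 - X_3|  [with X_2=0, X_3=-6]  = 6
X_5 = 3X_4 + 2X_2 + 3  [with X_4=6, X_2=0]  = 21

21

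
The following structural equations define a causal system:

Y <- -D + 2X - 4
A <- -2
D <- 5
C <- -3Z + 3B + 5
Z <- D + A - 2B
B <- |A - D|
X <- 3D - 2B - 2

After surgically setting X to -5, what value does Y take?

-19

Under do(X=-5), the mechanism X <- 3D - 2B - 2 is discarded; X is fixed at -5.
Y = -D + 2X - 4  [with D=5, X=-5]  = -19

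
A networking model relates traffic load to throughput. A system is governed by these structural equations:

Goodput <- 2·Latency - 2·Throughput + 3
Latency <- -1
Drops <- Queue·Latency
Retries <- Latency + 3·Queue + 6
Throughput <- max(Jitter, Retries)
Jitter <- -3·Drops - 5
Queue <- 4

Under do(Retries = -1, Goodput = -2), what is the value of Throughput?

The joint intervention fixes Retries = -1, Goodput = -2, removing each variable's own equation.
Drops = Queue·Latency  [with Queue=4, Latency=-1]  = -4
Jitter = -3·Drops - 5  [with Drops=-4]  = 7
Throughput = max(Jitter, Retries)  [with Jitter=7, Retries=-1]  = 7

7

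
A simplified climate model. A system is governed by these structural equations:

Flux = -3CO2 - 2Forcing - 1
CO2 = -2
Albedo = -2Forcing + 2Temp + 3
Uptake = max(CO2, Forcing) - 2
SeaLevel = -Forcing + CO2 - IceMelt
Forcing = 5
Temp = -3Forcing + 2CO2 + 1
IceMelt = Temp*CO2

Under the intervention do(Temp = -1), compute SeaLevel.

The intervention breaks the incoming arrows to Temp: Temp = -3Forcing + 2CO2 + 1 no longer applies, and Temp = -1.
IceMelt = Temp*CO2  [with Temp=-1, CO2=-2]  = 2
SeaLevel = -Forcing + CO2 - IceMelt  [with Forcing=5, CO2=-2, IceMelt=2]  = -9

-9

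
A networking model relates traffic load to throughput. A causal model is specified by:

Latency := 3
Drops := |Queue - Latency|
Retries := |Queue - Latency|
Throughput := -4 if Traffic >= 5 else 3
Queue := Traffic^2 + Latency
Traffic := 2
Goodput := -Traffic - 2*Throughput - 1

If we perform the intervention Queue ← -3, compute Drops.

The intervention breaks the incoming arrows to Queue: Queue := Traffic^2 + Latency no longer applies, and Queue = -3.
Drops = |Queue - Latency|  [with Queue=-3, Latency=3]  = 6

6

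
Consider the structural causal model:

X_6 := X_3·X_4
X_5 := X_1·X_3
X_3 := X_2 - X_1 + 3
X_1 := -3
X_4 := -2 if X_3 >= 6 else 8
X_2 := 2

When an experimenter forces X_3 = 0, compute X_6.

0

The intervention breaks the incoming arrows to X_3: X_3 := X_2 - X_1 + 3 no longer applies, and X_3 = 0.
X_4 = -2 if X_3 >= 6 else 8  [with X_3=0]  = 8
X_6 = X_3·X_4  [with X_3=0, X_4=8]  = 0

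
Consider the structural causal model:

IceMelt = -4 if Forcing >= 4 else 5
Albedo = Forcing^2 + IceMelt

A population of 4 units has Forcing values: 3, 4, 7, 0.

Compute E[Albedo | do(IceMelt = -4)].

14.5

do(IceMelt=-4) breaks IceMelt's dependence on Forcing. With IceMelt=-4 fixed, Albedo across the units is 5, 12, 45, -4, mean 14.5.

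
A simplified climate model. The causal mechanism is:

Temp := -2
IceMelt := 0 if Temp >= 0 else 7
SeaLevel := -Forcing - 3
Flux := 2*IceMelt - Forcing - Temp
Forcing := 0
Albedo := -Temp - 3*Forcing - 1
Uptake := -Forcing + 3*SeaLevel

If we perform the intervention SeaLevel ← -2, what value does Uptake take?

Under do(SeaLevel=-2), the mechanism SeaLevel := -Forcing - 3 is discarded; SeaLevel is fixed at -2.
Uptake = -Forcing + 3*SeaLevel  [with Forcing=0, SeaLevel=-2]  = -6

-6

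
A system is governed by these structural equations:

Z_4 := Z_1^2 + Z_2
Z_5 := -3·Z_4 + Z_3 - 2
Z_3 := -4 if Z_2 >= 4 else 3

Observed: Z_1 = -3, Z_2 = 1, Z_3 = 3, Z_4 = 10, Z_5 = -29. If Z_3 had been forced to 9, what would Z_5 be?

do(Z_3=9) replaces the equation Z_3 := -4 if Z_2 >= 4 else 3 with the constant Z_3 = 9.
Z_4 = Z_1^2 + Z_2  [with Z_1=-3, Z_2=1]  = 10
Z_5 = -3·Z_4 + Z_3 - 2  [with Z_4=10, Z_3=9]  = -23

-23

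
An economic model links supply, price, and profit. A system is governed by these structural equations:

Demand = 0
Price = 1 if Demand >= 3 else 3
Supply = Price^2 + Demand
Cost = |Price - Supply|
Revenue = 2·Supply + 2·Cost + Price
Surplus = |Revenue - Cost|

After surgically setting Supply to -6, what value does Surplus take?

0

The intervention breaks the incoming arrows to Supply: Supply = Price^2 + Demand no longer applies, and Supply = -6.
Price = 1 if Demand >= 3 else 3  [with Demand=0]  = 3
Cost = |Price - Supply|  [with Price=3, Supply=-6]  = 9
Revenue = 2·Supply + 2·Cost + Price  [with Supply=-6, Cost=9, Price=3]  = 9
Surplus = |Revenue - Cost|  [with Revenue=9, Cost=9]  = 0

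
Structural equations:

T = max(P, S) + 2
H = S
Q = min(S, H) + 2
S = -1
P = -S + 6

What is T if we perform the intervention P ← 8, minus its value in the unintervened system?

Intervening sets P = 8 and removes its equation (P = -S + 6).
T = max(P, S) + 2  [with P=8, S=-1]  = 10
Without intervention: P = -S + 6  [with S=-1]  = 7; T = max(P, S) + 2  [with P=7, S=-1]  = 9.
Change = 10 − 9 = 1.

1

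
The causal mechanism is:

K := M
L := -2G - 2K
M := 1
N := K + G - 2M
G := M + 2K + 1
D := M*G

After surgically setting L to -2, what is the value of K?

1

Under do(L=-2), the mechanism L := -2G - 2K is discarded; L is fixed at -2.
No directed path runs from L to K, so K keeps its natural value.
K = M  [with M=1]  = 1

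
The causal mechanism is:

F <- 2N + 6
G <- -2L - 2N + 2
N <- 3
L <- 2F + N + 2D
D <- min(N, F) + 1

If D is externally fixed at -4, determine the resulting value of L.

19

The intervention breaks the incoming arrows to D: D <- min(N, F) + 1 no longer applies, and D = -4.
F = 2N + 6  [with N=3]  = 12
L = 2F + N + 2D  [with F=12, N=3, D=-4]  = 19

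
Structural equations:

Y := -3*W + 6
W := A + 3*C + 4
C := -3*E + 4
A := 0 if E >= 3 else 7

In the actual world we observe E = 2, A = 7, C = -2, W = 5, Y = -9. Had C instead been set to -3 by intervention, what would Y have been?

do(C=-3) replaces the equation C := -3*E + 4 with the constant C = -3.
A = 0 if E >= 3 else 7  [with E=2]  = 7
W = A + 3*C + 4  [with A=7, C=-3]  = 2
Y = -3*W + 6  [with W=2]  = 0

0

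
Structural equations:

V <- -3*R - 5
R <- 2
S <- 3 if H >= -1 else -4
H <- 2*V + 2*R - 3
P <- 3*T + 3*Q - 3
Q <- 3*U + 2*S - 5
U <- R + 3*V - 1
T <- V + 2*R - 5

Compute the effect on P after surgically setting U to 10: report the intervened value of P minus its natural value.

do(U=10) replaces the equation U <- R + 3*V - 1 with the constant U = 10.
V = -3*R - 5  [with R=2]  = -11
H = 2*V + 2*R - 3  [with V=-11, R=2]  = -21
S = 3 if H >= -1 else -4  [with H=-21]  = -4
T = V + 2*R - 5  [with V=-11, R=2]  = -12
Q = 3*U + 2*S - 5  [with U=10, S=-4]  = 17
P = 3*T + 3*Q - 3  [with T=-12, Q=17]  = 12
Without intervention: V = -3*R - 5  [with R=2]  = -11; H = 2*V + 2*R - 3  [with V=-11, R=2]  = -21; S = 3 if H >= -1 else -4  [with H=-21]  = -4; U = R + 3*V - 1  [with R=2, V=-11]  = -32; T = V + 2*R - 5  [with V=-11, R=2]  = -12; Q = 3*U + 2*S - 5  [with U=-32, S=-4]  = -109; P = 3*T + 3*Q - 3  [with T=-12, Q=-109]  = -366.
Change = 12 − (-366) = 378.

378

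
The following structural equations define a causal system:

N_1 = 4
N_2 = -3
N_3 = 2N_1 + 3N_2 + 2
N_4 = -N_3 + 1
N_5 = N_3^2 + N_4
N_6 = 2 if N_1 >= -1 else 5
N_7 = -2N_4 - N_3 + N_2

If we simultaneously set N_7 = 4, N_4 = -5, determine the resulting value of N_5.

Under do(N_7 = 4, N_4 = -5), each intervened variable's structural equation is replaced by its fixed value.
N_3 = 2N_1 + 3N_2 + 2  [with N_1=4, N_2=-3]  = 1
N_5 = N_3^2 + N_4  [with N_3=1, N_4=-5]  = -4

-4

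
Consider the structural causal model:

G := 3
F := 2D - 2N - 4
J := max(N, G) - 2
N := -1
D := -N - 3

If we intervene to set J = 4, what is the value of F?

do(J=4) replaces the equation J := max(N, G) - 2 with the constant J = 4.
F is not downstream of the intervention, so its value is determined by the original equations.
D = -N - 3  [with N=-1]  = -2
F = 2D - 2N - 4  [with D=-2, N=-1]  = -6

-6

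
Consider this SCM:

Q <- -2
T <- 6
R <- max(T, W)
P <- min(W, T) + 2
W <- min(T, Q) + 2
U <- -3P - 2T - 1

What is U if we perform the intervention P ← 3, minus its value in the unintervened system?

The intervention breaks the incoming arrows to P: P <- min(W, T) + 2 no longer applies, and P = 3.
U = -3P - 2T - 1  [with P=3, T=6]  = -22
Without intervention: W = min(T, Q) + 2  [with T=6, Q=-2]  = 0; P = min(W, T) + 2  [with W=0, T=6]  = 2; U = -3P - 2T - 1  [with P=2, T=6]  = -19.
Change = -22 − (-19) = -3.

-3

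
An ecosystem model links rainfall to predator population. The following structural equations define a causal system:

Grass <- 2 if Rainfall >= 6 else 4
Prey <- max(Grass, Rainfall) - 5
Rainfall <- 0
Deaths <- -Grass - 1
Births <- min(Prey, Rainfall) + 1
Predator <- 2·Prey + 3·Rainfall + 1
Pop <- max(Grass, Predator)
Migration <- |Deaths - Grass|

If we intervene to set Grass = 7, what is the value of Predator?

5

Under do(Grass=7), the mechanism Grass <- 2 if Rainfall >= 6 else 4 is discarded; Grass is fixed at 7.
Prey = max(Grass, Rainfall) - 5  [with Grass=7, Rainfall=0]  = 2
Predator = 2·Prey + 3·Rainfall + 1  [with Prey=2, Rainfall=0]  = 5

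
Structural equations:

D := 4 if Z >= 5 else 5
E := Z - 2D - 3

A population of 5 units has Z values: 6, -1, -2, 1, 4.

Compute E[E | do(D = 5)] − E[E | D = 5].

Every unit gets D=5 under the intervention. E values become -7, -14, -15, -12, -9; E[E|do(D=5)] = -11.4.
E[E|D=5] averages over only the 4 units with D=5 (Z = -1, -2, 1, 4): E = -14, -15, -12, -9, mean -12.5.
Difference = -11.4 − (-12.5) = 1.1.

1.1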